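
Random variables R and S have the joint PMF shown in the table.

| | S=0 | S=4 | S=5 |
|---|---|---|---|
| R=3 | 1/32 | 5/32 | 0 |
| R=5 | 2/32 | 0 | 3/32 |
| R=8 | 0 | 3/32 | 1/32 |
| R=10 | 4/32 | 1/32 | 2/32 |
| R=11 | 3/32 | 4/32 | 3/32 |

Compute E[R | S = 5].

P(S = 5) = 9/32.
Σ R·P over the event = 5·(3/32) + 8·(1/32) + 10·(2/32) + 11·(3/32) = 19/8.
E[R | S = 5] = (19/8) / (9/32) = 76/9.

76/9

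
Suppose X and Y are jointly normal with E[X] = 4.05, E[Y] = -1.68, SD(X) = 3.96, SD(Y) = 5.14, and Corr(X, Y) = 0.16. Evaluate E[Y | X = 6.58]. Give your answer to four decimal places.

-1.1546

E[Y | X=x] = μ_Y + ρ(σ_Y/σ_X)(x − μ_X) for jointly normal variables.
E[Y | X=6.58] = -1.68 + (0.16)·(5.14/3.96)·(6.58 − (4.05)) = -1.68 + (0.20768)·(2.53) = -1.1546.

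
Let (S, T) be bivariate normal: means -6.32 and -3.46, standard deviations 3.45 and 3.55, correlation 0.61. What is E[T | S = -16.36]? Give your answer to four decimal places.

For a bivariate normal, E[T | S=x] = μ_T + ρ·(σ_T/σ_S)·(x − μ_S).
E[T | S=-16.36] = -3.46 + (0.61)·(3.55/3.45)·(-16.36 − (-6.32)) = -3.46 + (0.62768)·(-10.04) = -9.7619.

-9.7619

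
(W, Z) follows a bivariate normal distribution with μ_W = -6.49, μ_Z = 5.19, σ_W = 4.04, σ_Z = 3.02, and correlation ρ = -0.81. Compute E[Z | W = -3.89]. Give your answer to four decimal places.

3.6157

The regression of Z on W has slope ρ·σ_Z/σ_W and passes through (μ_W, μ_Z).
E[Z | W=-3.89] = 5.19 + (-0.81)·(3.02/4.04)·(-3.89 − (-6.49)) = 5.19 + (-0.6055)·(2.6) = 3.6157.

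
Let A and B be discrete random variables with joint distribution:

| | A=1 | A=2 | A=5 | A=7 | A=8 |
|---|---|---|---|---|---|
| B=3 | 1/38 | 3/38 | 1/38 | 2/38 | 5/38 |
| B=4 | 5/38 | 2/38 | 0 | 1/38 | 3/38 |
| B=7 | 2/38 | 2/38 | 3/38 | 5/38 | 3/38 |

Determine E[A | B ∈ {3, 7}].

P(B ∈ {3, 7}) = 27/38.
Summing A·P(A=x,B=y) over the conditioning event gives 73/19.
E[A | B ∈ {3, 7}] = (73/19) / (27/38) = 146/27.

146/27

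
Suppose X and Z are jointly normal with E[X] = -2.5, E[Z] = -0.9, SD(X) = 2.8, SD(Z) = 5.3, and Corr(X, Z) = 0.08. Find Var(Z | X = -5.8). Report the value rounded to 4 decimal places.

27.9102

Var(Z | X=x) = (1 − ρ²)·σ_Z².
Var(Z | X=-5.8) = (5.3)²·(1 − (0.08)²) = 28.09·0.9936 = 27.9102.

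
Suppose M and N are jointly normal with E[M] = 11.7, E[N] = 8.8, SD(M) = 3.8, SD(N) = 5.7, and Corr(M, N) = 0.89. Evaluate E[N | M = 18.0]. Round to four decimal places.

For a bivariate normal, E[N | M=x] = μ_N + ρ·(σ_N/σ_M)·(x − μ_M).
E[N | M=18.0] = 8.8 + (0.89)·(5.7/3.8)·(18.0 − (11.7)) = 8.8 + (1.335)·(6.3) = 17.2105.

17.2105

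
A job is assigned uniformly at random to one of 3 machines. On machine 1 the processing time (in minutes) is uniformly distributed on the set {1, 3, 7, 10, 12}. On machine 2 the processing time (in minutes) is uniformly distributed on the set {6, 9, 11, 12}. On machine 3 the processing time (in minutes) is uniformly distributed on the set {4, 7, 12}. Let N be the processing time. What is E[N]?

E[N | machine 1] = (1+3+7+10+12)/5 = 33/5.
E[N | machine 2] = (6+9+11+12)/4 = 19/2.
E[N | machine 3] = (4+7+12)/3 = 23/3.
By the law of total expectation,
E[N] = (1/3)·(33/5) + (1/3)·(19/2) + (1/3)·(23/3) = 713/90.

713/90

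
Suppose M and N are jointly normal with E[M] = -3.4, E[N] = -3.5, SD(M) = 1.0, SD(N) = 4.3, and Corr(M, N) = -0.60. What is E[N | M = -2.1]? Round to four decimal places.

E[N | M=x] = μ_N + ρ(σ_N/σ_M)(x − μ_M) for jointly normal variables.
E[N | M=-2.1] = -3.5 + (-0.60)·(4.3/1.0)·(-2.1 − (-3.4)) = -3.5 + (-2.58)·(1.3) = -6.8540.

-6.8540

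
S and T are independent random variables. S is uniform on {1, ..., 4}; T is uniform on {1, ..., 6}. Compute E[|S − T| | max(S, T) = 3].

Outcomes with max(S, T) = 3: (1,3), (2,3), (3,1), (3,2), (3,3), each with probability 1/24.
E[|S − T| | max(S, T) = 3] = (2 + 1 + 2 + 1 + 0) / 5 = 6/5.

6/5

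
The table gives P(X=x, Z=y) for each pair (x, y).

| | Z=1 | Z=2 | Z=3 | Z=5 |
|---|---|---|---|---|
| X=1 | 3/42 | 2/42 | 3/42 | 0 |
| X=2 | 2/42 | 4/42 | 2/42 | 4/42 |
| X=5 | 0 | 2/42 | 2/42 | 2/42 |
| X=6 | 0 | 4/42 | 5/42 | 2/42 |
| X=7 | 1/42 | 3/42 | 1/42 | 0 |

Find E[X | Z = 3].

P(Z = 3) = 13/42.
Σ X·P over the event = 1·(3/42) + 2·(2/42) + 5·(2/42) + 6·(5/42) + 7·(1/42) = 9/7.
E[X | Z = 3] = (9/7) / (13/42) = 54/13.

54/13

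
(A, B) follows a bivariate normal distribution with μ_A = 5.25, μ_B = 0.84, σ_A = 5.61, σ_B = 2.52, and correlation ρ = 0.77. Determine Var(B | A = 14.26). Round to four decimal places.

2.5852

For a bivariate normal, Var(B | A=x) = σ_B²(1 − ρ²).
Var(B | A=14.26) = (2.52)²·(1 − (0.77)²) = 6.3504·0.4071 = 2.5852.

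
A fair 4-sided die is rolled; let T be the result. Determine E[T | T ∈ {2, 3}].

5/2

P(T ∈ {2, 3}) = 1/2.
Σ over the event: 2·1/4 + 3·1/4 = 5/4.
E[T | T ∈ {2, 3}] = (5/4) / (1/2) = 5/2.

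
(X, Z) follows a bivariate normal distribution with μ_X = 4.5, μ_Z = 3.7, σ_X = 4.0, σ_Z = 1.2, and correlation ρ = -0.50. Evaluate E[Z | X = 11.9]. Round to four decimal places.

2.5900

The regression of Z on X has slope ρ·σ_Z/σ_X and passes through (μ_X, μ_Z).
E[Z | X=11.9] = 3.7 + (-0.50)·(1.2/4.0)·(11.9 − (4.5)) = 3.7 + (-0.15)·(7.4) = 2.5900.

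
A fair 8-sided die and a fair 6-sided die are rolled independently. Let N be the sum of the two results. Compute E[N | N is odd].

P(N is odd) = 1/2.
Σ over the event: 3·1/24 + 5·1/12 + 7·1/8 + 9·1/8 + 11·1/12 + 13·1/24 = 4.
E[N | N is odd] = (4) / (1/2) = 8.

8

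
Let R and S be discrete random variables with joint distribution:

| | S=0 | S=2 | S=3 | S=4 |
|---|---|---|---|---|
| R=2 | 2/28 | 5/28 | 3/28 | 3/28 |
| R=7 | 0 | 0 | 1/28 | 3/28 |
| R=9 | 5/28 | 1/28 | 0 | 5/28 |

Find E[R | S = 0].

7

P(S = 0) = 1/4.
Σ R·P over the event = 2·(2/28) + 9·(5/28) = 7/4.
E[R | S = 0] = (7/4) / (1/4) = 7.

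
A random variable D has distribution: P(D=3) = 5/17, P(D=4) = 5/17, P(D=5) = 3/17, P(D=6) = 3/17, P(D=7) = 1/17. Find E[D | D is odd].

37/9

P(D is odd) = 9/17.
Σ over the event: 3·5/17 + 5·3/17 + 7·1/17 = 37/17.
E[D | D is odd] = (37/17) / (9/17) = 37/9.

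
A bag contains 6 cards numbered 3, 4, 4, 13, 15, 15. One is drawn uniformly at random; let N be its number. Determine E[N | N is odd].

23/2

P(N is odd) = 2/3.
Σ over the event: 3·1/6 + 13·1/6 + 15·1/3 = 23/3.
E[N | N is odd] = (23/3) / (2/3) = 23/2.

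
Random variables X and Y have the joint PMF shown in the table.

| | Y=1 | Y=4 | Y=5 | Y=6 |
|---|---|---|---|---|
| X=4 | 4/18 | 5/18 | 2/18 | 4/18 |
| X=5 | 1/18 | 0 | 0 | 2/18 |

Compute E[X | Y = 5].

P(Y = 5) = 1/9.
Σ X·P over the event = 4·(2/18) = 4/9.
E[X | Y = 5] = (4/9) / (1/9) = 4.

4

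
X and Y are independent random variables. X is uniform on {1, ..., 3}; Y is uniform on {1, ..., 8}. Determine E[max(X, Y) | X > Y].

8/3

Outcomes with X > Y: (2,1), (3,1), (3,2), each with probability 1/24.
E[max(X, Y) | X > Y] = (2 + 3 + 3) / 3 = 8/3.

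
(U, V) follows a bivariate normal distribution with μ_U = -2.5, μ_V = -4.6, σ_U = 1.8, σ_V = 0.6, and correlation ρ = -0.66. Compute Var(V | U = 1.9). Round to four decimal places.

The conditional variance in a bivariate normal is σ_V²(1 − ρ²), independent of x.
Var(V | U=1.9) = (0.6)²·(1 − (-0.66)²) = 0.36·0.5644 = 0.2032.

0.2032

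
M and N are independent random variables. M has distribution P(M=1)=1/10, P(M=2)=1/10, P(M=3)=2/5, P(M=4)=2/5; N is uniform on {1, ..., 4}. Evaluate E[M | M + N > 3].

P(M + N > 3) = 37/40.
Summing M·P(x,y) over outcomes with M + N > 3 gives 3.
E[M | M + N > 3] = (3) / (37/40) = 120/37.

120/37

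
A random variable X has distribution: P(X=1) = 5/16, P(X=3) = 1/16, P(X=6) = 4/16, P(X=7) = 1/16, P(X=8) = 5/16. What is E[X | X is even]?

64/9

P(X is even) = 9/16.
Σ over the event: 6·1/4 + 8·5/16 = 4.
E[X | X is even] = (4) / (9/16) = 64/9.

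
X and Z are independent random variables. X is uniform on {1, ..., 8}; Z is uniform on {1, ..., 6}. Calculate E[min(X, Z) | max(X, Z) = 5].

Outcomes with max(X, Z) = 5: (1,5), (2,5), (3,5), (4,5), (5,1), (5,2), (5,3), (5,4), (5,5), each with probability 1/48.
E[min(X, Z) | max(X, Z) = 5] = (1 + 2 + 3 + 4 + 1 + 2 + 3 + 4 + 5) / 9 = 25/9.

25/9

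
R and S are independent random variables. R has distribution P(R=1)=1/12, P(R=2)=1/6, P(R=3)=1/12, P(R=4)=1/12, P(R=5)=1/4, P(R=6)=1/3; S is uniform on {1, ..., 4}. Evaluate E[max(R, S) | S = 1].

17/4

P(S = 1) = 1/4.
Summing max(R,S)·P(x,y) over outcomes with S = 1 gives 17/16.
E[max(R, S) | S = 1] = (17/16) / (1/4) = 17/4.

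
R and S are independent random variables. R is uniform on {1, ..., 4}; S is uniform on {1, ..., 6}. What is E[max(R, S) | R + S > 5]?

67/14

P(R + S > 5) = 7/12.
Summing max(R,S)·P(x,y) over outcomes with R + S > 5 gives 67/24.
E[max(R, S) | R + S > 5] = (67/24) / (7/12) = 67/14.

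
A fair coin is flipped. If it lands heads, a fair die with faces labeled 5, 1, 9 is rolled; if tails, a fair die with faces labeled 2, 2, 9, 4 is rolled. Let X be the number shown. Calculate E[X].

E[X | heads] = (5+1+9)/3 = 5.
E[X | tails] = (2+2+9+4)/4 = 17/4.
E[X] = (1/2)·(5) + (1/2)·(17/4) = 37/8.

37/8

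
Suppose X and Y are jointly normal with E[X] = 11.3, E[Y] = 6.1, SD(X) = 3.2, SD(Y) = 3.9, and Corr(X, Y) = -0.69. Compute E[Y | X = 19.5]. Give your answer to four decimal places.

The regression of Y on X has slope ρ·σ_Y/σ_X and passes through (μ_X, μ_Y).
E[Y | X=19.5] = 6.1 + (-0.69)·(3.9/3.2)·(19.5 − (11.3)) = 6.1 + (-0.84094)·(8.2) = -0.7957.

-0.7957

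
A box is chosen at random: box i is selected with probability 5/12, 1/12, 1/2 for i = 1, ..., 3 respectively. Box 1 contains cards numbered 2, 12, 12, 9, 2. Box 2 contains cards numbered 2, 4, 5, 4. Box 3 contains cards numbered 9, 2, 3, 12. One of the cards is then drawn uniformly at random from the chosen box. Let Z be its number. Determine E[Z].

319/48

E[Z | box 1] = (2+12+12+9+2)/5 = 37/5.
E[Z | box 2] = (2+4+5+4)/4 = 15/4.
E[Z | box 3] = (9+2+3+12)/4 = 13/2.
E[Z] = (5/12)·(37/5) + (1/12)·(15/4) + (1/2)·(13/2) = 319/48.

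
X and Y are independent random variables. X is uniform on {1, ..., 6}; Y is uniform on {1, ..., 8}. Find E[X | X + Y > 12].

Outcomes with X + Y > 12: (5,8), (6,7), (6,8), each with probability 1/48.
E[X | X + Y > 12] = (5 + 6 + 6) / 3 = 17/3.

17/3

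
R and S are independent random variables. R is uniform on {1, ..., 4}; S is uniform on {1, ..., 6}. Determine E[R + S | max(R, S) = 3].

24/5

Outcomes with max(R, S) = 3: (1,3), (2,3), (3,1), (3,2), (3,3), each with probability 1/24.
E[R + S | max(R, S) = 3] = (4 + 5 + 4 + 5 + 6) / 5 = 24/5.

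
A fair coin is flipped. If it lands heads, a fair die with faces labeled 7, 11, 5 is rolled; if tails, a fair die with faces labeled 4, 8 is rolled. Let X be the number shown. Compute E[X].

41/6

E[X | heads] = (7+11+5)/3 = 23/3.
E[X | tails] = (4+8)/2 = 6.
By the law of total expectation,
E[X] = (1/2)·(23/3) + (1/2)·(6) = 41/6.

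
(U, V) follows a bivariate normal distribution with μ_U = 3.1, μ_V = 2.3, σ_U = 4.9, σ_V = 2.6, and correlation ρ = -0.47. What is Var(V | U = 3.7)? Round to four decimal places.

5.2667

Var(V | U=x) = (1 − ρ²)·σ_V².
Var(V | U=3.7) = (2.6)²·(1 − (-0.47)²) = 6.76·0.7791 = 5.2667.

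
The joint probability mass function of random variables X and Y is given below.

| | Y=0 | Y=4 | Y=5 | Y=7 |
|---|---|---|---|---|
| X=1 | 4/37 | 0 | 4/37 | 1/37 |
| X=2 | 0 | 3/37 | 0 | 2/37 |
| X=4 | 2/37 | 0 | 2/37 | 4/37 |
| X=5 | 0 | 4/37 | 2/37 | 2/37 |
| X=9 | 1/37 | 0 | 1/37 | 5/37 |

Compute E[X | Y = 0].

3

P(Y = 0) = 7/37.
Σ X·P over the event = 1·(4/37) + 4·(2/37) + 9·(1/37) = 21/37.
E[X | Y = 0] = (21/37) / (7/37) = 3.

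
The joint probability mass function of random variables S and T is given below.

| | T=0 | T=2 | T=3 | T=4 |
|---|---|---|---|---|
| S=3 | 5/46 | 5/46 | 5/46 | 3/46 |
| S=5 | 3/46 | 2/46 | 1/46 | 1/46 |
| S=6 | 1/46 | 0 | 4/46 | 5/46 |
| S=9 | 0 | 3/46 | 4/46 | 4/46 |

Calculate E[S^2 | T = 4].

556/13

P(T = 4) = 13/46.
Σ S^2·P over the event = 9·(3/46) + 25·(1/46) + 36·(5/46) + 81·(4/46) = 278/23.
E[S^2 | T = 4] = (278/23) / (13/46) = 556/13.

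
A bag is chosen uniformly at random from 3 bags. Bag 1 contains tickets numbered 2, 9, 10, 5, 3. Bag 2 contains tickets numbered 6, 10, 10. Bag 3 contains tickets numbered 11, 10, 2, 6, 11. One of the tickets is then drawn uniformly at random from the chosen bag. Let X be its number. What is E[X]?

337/45

E[X | bag 1] = (2+9+10+5+3)/5 = 29/5.
E[X | bag 2] = (6+10+10)/3 = 26/3.
E[X | bag 3] = (11+10+2+6+11)/5 = 8.
By the law of total expectation,
E[X] = (1/3)·(29/5) + (1/3)·(26/3) + (1/3)·(8) = 337/45.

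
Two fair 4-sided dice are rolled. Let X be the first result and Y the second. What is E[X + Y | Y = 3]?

Outcomes with Y = 3: (1,3), (2,3), (3,3), (4,3), each with probability 1/16.
E[X + Y | Y = 3] = (4 + 5 + 6 + 7) / 4 = 11/2.

11/2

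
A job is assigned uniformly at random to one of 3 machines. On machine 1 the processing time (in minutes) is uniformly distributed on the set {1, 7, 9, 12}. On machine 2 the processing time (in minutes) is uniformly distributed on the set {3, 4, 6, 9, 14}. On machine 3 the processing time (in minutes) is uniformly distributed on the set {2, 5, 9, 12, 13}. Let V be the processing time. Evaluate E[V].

E[V | machine 1] = (1+7+9+12)/4 = 29/4.
E[V | machine 2] = (3+4+6+9+14)/5 = 36/5.
E[V | machine 3] = (2+5+9+12+13)/5 = 41/5.
E[V] = (1/3)·(29/4) + (1/3)·(36/5) + (1/3)·(41/5) = 151/20.

151/20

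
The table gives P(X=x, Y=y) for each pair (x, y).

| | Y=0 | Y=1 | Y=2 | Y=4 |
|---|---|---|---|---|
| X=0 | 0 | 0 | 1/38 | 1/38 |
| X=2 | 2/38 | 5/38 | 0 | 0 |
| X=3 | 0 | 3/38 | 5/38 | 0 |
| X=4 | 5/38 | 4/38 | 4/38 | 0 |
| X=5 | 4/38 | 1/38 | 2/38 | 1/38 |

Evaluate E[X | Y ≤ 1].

P(Y ≤ 1) = 12/19.
Σ X·P over the event = 2·(2/38) + 2·(5/38) + 3·(3/38) + 4·(5/38) + 4·(4/38) + 5·(4/38) + 5·(1/38) = 42/19.
E[X | Y ≤ 1] = (42/19) / (12/19) = 7/2.

7/2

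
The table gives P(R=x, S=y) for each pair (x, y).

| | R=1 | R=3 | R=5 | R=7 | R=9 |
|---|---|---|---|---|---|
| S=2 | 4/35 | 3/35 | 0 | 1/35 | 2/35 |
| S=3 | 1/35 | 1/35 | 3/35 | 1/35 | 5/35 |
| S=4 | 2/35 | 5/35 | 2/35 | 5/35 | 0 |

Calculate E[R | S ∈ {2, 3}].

109/21

P(S ∈ {2, 3}) = 3/5.
Summing R·P(R=x,S=y) over the conditioning event gives 109/35.
E[R | S ∈ {2, 3}] = (109/35) / (3/5) = 109/21.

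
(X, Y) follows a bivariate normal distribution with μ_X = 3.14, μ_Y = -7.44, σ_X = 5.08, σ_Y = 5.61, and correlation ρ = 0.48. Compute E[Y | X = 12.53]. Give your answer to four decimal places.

-2.4626

The regression of Y on X has slope ρ·σ_Y/σ_X and passes through (μ_X, μ_Y).
E[Y | X=12.53] = -7.44 + (0.48)·(5.61/5.08)·(12.53 − (3.14)) = -7.44 + (0.530079)·(9.39) = -2.4626.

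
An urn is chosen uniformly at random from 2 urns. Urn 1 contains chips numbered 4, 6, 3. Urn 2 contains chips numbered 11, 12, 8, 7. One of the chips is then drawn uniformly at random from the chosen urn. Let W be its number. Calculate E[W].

83/12

E[W | urn 1] = (4+6+3)/3 = 13/3.
E[W | urn 2] = (11+12+8+7)/4 = 19/2.
By the law of total expectation,
E[W] = (1/2)·(13/3) + (1/2)·(19/2) = 83/12.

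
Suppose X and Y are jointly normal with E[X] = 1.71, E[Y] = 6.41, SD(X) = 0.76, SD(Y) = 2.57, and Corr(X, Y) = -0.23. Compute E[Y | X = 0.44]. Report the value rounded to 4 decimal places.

7.3978

For a bivariate normal, E[Y | X=x] = μ_Y + ρ·(σ_Y/σ_X)·(x − μ_X).
E[Y | X=0.44] = 6.41 + (-0.23)·(2.57/0.76)·(0.44 − (1.71)) = 6.41 + (-0.77776)·(-1.27) = 7.3978.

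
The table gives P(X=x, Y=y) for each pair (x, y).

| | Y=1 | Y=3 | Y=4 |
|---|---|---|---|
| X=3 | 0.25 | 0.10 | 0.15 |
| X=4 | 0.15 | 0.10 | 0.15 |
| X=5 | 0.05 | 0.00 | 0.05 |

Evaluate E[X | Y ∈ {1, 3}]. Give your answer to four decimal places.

P(Y ∈ {1, 3}) = 0.65.
Σ X·P over the event = 3·(0.25) + 3·(0.10) + 4·(0.15) + 4·(0.10) + 5·(0.05) = 2.30.
E[X | Y ∈ {1, 3}] = (2.30) / (0.65) = 3.5385.

3.5385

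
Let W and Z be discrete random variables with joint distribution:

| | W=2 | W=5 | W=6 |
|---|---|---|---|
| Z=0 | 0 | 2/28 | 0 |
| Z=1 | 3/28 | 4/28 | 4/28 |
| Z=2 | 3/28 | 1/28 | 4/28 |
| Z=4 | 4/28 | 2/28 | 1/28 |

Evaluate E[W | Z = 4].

P(Z = 4) = 1/4.
Σ W·P over the event = 2·(4/28) + 5·(2/28) + 6·(1/28) = 6/7.
E[W | Z = 4] = (6/7) / (1/4) = 24/7.

24/7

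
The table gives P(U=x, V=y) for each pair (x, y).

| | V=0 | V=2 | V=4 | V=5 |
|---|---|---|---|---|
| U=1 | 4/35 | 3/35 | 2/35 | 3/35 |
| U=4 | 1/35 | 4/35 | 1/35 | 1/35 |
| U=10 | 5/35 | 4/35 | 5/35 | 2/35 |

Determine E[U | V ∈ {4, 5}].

83/14

P(V ∈ {4, 5}) = 2/5.
Σ U·P over the event = 1·(2/35) + 1·(3/35) + 4·(1/35) + 4·(1/35) + 10·(5/35) + 10·(2/35) = 83/35.
E[U | V ∈ {4, 5}] = (83/35) / (2/5) = 83/14.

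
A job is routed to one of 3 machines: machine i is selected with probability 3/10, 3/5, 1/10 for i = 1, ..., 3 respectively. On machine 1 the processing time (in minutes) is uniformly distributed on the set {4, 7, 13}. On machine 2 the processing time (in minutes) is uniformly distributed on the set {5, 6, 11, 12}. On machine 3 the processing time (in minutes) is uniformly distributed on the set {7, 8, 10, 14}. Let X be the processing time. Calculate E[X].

E[X | machine 1] = (4+7+13)/3 = 8.
E[X | machine 2] = (5+6+11+12)/4 = 17/2.
E[X | machine 3] = (7+8+10+14)/4 = 39/4.
By the law of total expectation,
E[X] = (3/10)·(8) + (3/5)·(17/2) + (1/10)·(39/4) = 339/40.

339/40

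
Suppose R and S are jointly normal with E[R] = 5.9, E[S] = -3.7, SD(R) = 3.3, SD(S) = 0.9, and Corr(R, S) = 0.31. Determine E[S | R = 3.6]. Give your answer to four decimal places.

-3.8945

E[S | R=x] = μ_S + ρ(σ_S/σ_R)(x − μ_R) for jointly normal variables.
E[S | R=3.6] = -3.7 + (0.31)·(0.9/3.3)·(3.6 − (5.9)) = -3.7 + (0.084545)·(-2.3) = -3.8945.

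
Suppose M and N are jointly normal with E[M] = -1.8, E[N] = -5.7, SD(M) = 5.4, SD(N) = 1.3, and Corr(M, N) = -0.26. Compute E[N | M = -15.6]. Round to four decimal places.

-4.8362

For a bivariate normal, E[N | M=x] = μ_N + ρ·(σ_N/σ_M)·(x − μ_M).
E[N | M=-15.6] = -5.7 + (-0.26)·(1.3/5.4)·(-15.6 − (-1.8)) = -5.7 + (-0.062593)·(-13.8) = -4.8362.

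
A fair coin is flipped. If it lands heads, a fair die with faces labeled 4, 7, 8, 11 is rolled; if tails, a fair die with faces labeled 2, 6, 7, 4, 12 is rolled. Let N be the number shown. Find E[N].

E[N | heads] = (4+7+8+11)/4 = 15/2.
E[N | tails] = (2+6+7+4+12)/5 = 31/5.
E[N] = (1/2)·(15/2) + (1/2)·(31/5) = 137/20.

137/20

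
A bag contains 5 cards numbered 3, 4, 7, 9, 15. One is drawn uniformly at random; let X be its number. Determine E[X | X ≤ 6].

7/2

P(X ≤ 6) = 2/5.
Σ over the event: 3·1/5 + 4·1/5 = 7/5.
E[X | X ≤ 6] = (7/5) / (2/5) = 7/2.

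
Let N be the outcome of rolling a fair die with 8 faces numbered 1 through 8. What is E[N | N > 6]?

15/2

Given N > 6, N is equally likely to be any of {7, 8}.
E[N | N > 6] = (7 + 8) / 2 = 15/2.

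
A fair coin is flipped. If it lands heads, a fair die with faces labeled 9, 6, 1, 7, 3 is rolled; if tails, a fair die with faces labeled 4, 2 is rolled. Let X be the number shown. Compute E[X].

41/10

E[X | heads] = (9+6+1+7+3)/5 = 26/5.
E[X | tails] = (4+2)/2 = 3.
E[X] = (1/2)·(26/5) + (1/2)·(3) = 41/10.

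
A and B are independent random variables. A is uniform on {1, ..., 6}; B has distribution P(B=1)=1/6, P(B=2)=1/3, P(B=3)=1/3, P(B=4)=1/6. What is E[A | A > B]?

P(A > B) = 7/12.
Summing A·P(x,y) over outcomes with A > B gives 97/36.
E[A | A > B] = (97/36) / (7/12) = 97/21.

97/21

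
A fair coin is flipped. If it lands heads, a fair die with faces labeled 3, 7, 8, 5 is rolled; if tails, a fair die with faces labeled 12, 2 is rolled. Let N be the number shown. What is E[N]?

E[N | heads] = (3+7+8+5)/4 = 23/4.
E[N | tails] = (12+2)/2 = 7.
E[N] = (1/2)·(23/4) + (1/2)·(7) = 51/8.

51/8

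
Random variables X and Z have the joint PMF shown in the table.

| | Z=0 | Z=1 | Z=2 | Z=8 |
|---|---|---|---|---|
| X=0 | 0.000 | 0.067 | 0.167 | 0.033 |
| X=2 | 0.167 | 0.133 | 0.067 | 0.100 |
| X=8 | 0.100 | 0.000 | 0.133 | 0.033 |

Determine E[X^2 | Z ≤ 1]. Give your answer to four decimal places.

P(Z ≤ 1) = 0.467.
Σ X^2·P over the event = 0·(0.067) + 4·(0.167) + 4·(0.133) + 64·(0.100) = 7.600.
E[X^2 | Z ≤ 1] = (7.600) / (0.467) = 16.2741.

16.2741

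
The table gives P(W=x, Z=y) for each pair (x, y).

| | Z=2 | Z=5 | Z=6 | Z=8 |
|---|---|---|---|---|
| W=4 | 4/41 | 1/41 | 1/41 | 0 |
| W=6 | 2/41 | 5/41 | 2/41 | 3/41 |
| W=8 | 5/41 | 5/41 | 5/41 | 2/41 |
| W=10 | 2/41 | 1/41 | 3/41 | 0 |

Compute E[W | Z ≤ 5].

P(Z ≤ 5) = 25/41.
Σ W·P over the event = 4·(4/41) + 4·(1/41) + 6·(2/41) + 6·(5/41) + 8·(5/41) + 8·(5/41) + 10·(2/41) + 10·(1/41) = 172/41.
E[W | Z ≤ 5] = (172/41) / (25/41) = 172/25.

172/25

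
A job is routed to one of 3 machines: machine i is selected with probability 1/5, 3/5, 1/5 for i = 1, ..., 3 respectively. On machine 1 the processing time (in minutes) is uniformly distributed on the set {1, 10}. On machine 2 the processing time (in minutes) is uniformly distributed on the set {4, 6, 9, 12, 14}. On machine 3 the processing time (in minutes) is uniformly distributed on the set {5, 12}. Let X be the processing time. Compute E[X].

41/5

E[X | machine 1] = (1+10)/2 = 11/2.
E[X | machine 2] = (4+6+9+12+14)/5 = 9.
E[X | machine 3] = (5+12)/2 = 17/2.
E[X] = (1/5)·(11/2) + (3/5)·(9) + (1/5)·(17/2) = 41/5.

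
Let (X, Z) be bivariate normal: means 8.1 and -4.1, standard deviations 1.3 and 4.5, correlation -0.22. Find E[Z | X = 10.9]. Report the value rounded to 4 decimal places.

-6.2323

The regression of Z on X has slope ρ·σ_Z/σ_X and passes through (μ_X, μ_Z).
E[Z | X=10.9] = -4.1 + (-0.22)·(4.5/1.3)·(10.9 − (8.1)) = -4.1 + (-0.76154)·(2.8) = -6.2323.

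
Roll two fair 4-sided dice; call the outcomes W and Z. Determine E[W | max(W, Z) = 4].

22/7

Outcomes with max(W, Z) = 4: (1,4), (2,4), (3,4), (4,1), (4,2), (4,3), (4,4), each with probability 1/16.
E[W | max(W, Z) = 4] = (1 + 2 + 3 + 4 + 4 + 4 + 4) / 7 = 22/7.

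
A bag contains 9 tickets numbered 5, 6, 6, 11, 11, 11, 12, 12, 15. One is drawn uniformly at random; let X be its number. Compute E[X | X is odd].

P(X is odd) = 5/9.
Σ over the event: 5·1/9 + 11·1/3 + 15·1/9 = 53/9.
E[X | X is odd] = (53/9) / (5/9) = 53/5.

53/5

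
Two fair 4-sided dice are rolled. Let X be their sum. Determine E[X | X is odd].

5

P(X is odd) = 1/2.
Σ over the event: 3·1/8 + 5·1/4 + 7·1/8 = 5/2.
E[X | X is odd] = (5/2) / (1/2) = 5.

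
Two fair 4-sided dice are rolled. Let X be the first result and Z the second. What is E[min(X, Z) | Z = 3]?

P(Z = 3) = 1/4.
Summing min(X,Z)·P(x,y) over outcomes with Z = 3 gives 9/16.
E[min(X, Z) | Z = 3] = (9/16) / (1/4) = 9/4.

9/4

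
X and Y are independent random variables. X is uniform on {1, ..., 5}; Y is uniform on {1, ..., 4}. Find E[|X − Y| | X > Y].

2

P(X > Y) = 1/2.
Summing |X−Y|·P(x,y) over outcomes with X > Y gives 1.
E[|X − Y| | X > Y] = (1) / (1/2) = 2.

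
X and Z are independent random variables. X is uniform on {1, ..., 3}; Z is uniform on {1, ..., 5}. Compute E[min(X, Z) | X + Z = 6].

Outcomes with X + Z = 6: (1,5), (2,4), (3,3), each with probability 1/15.
E[min(X, Z) | X + Z = 6] = (1 + 2 + 3) / 3 = 2.

2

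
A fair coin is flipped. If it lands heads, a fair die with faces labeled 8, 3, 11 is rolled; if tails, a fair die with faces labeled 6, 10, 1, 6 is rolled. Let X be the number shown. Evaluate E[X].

157/24

E[X | heads] = (8+3+11)/3 = 22/3.
E[X | tails] = (6+10+1+6)/4 = 23/4.
By the law of total expectation,
E[X] = (1/2)·(22/3) + (1/2)·(23/4) = 157/24.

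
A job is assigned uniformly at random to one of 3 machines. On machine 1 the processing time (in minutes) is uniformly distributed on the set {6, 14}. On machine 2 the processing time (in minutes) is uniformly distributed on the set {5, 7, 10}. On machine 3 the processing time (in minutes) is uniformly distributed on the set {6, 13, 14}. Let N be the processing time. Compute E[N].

85/9

E[N | machine 1] = (6+14)/2 = 10.
E[N | machine 2] = (5+7+10)/3 = 22/3.
E[N | machine 3] = (6+13+14)/3 = 11.
E[N] = (1/3)·(10) + (1/3)·(22/3) + (1/3)·(11) = 85/9.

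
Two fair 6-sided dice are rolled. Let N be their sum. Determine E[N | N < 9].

76/13

P(N < 9) = 13/18.
Σ over the event: 2·1/36 + 3·1/18 + 4·1/12 + 5·1/9 + 6·5/36 + 7·1/6 + 8·5/36 = 38/9.
E[N | N < 9] = (38/9) / (13/18) = 76/13.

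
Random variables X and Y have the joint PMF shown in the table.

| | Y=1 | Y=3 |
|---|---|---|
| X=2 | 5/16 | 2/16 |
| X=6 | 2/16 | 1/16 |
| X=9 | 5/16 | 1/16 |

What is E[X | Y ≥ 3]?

P(Y ≥ 3) = 1/4.
Σ X·P over the event = 2·(2/16) + 6·(1/16) + 9·(1/16) = 19/16.
E[X | Y ≥ 3] = (19/16) / (1/4) = 19/4.

19/4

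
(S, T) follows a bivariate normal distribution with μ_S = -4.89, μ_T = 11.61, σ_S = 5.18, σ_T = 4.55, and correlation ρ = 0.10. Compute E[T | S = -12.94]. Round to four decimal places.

The regression of T on S has slope ρ·σ_T/σ_S and passes through (μ_S, μ_T).
E[T | S=-12.94] = 11.61 + (0.10)·(4.55/5.18)·(-12.94 − (-4.89)) = 11.61 + (0.087838)·(-8.05) = 10.9029.

10.9029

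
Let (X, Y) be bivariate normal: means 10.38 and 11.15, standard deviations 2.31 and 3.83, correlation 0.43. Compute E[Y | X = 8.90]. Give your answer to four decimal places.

E[Y | X=x] = μ_Y + ρ(σ_Y/σ_X)(x − μ_X) for jointly normal variables.
E[Y | X=8.90] = 11.15 + (0.43)·(3.83/2.31)·(8.90 − (10.38)) = 11.15 + (0.71294)·(-1.48) = 10.0948.

10.0948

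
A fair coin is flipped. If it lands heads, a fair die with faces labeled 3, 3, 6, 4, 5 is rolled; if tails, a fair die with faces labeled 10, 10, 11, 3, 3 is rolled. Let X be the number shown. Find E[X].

29/5

E[X | heads] = (3+3+6+4+5)/5 = 21/5.
E[X | tails] = (10+10+11+3+3)/5 = 37/5.
E[X] = (1/2)·(21/5) + (1/2)·(37/5) = 29/5.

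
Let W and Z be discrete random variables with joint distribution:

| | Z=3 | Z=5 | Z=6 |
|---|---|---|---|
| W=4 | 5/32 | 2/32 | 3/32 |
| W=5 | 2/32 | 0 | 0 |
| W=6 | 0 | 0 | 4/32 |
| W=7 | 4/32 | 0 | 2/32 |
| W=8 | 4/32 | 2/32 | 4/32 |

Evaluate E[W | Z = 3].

6

P(Z = 3) = 15/32.
Σ W·P over the event = 4·(5/32) + 5·(2/32) + 7·(4/32) + 8·(4/32) = 45/16.
E[W | Z = 3] = (45/16) / (15/32) = 6.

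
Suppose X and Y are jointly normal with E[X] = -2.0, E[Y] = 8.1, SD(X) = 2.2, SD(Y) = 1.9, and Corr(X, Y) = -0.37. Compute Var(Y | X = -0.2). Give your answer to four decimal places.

For a bivariate normal, Var(Y | X=x) = σ_Y²(1 − ρ²).
Var(Y | X=-0.2) = (1.9)²·(1 − (-0.37)²) = 3.61·0.8631 = 3.1158.

3.1158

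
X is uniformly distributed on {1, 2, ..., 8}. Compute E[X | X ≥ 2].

Given X ≥ 2, X is equally likely to be any of {2, 3, 4, 5, 6, 7, 8}.
E[X | X ≥ 2] = (2 + 3 + 4 + 5 + 6 + 7 + 8) / 7 = 5.

5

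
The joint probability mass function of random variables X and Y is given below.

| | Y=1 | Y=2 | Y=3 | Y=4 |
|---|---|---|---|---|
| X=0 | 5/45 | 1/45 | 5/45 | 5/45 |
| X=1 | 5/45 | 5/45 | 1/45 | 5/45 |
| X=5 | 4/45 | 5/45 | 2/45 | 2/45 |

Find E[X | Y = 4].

5/4

P(Y = 4) = 4/15.
Σ X·P over the event = 0·(5/45) + 1·(5/45) + 5·(2/45) = 1/3.
E[X | Y = 4] = (1/3) / (4/15) = 5/4.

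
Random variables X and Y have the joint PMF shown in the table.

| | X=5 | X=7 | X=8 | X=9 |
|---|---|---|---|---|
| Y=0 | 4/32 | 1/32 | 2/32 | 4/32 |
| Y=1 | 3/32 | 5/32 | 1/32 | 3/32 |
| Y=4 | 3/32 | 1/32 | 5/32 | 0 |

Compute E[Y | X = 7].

9/7

P(X = 7) = 7/32.
Σ Y·P over the event = 0·(1/32) + 1·(5/32) + 4·(1/32) = 9/32.
E[Y | X = 7] = (9/32) / (7/32) = 9/7.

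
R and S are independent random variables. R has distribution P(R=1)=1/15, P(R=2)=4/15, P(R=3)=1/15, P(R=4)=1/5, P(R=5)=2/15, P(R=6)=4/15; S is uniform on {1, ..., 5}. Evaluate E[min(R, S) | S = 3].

P(S = 3) = 1/5.
Summing min(R,S)·P(x,y) over outcomes with S = 3 gives 13/25.
E[min(R, S) | S = 3] = (13/25) / (1/5) = 13/5.

13/5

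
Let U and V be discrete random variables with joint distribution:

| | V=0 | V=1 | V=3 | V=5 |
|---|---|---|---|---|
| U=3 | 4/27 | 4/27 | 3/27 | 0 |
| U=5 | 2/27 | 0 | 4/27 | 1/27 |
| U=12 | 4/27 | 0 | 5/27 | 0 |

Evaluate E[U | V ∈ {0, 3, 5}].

164/23

P(V ∈ {0, 3, 5}) = 23/27.
Σ U·P over the event = 3·(4/27) + 3·(3/27) + 5·(2/27) + 5·(4/27) + 5·(1/27) + 12·(4/27) + 12·(5/27) = 164/27.
E[U | V ∈ {0, 3, 5}] = (164/27) / (23/27) = 164/23.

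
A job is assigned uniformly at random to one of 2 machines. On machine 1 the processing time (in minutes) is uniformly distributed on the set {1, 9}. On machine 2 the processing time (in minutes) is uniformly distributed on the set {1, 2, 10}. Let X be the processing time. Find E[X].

14/3

E[X | machine 1] = (1+9)/2 = 5.
E[X | machine 2] = (1+2+10)/3 = 13/3.
By the law of total expectation,
E[X] = (1/2)·(5) + (1/2)·(13/3) = 14/3.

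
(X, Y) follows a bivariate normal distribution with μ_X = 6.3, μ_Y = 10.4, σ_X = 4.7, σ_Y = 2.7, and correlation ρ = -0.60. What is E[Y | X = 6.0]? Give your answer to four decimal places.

E[Y | X=x] = μ_Y + ρ(σ_Y/σ_X)(x − μ_X) for jointly normal variables.
E[Y | X=6.0] = 10.4 + (-0.60)·(2.7/4.7)·(6.0 − (6.3)) = 10.4 + (-0.34468)·(-0.3) = 10.5034.

10.5034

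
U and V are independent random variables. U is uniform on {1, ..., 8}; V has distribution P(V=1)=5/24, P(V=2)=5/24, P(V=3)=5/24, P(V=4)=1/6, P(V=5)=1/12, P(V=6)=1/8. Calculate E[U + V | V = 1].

P(V = 1) = 5/24.
Summing (U+V)·P(x,y) over outcomes with V = 1 gives 55/48.
E[U + V | V = 1] = (55/48) / (5/24) = 11/2.

11/2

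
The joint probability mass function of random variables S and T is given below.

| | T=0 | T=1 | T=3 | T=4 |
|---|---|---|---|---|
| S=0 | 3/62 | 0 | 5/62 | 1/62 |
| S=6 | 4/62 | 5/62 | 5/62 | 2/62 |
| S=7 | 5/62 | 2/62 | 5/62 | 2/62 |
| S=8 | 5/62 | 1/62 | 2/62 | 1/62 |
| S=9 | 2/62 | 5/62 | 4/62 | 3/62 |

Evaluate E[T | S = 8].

11/9

P(S = 8) = 9/62.
Σ T·P over the event = 0·(5/62) + 1·(1/62) + 3·(2/62) + 4·(1/62) = 11/62.
E[T | S = 8] = (11/62) / (9/62) = 11/9.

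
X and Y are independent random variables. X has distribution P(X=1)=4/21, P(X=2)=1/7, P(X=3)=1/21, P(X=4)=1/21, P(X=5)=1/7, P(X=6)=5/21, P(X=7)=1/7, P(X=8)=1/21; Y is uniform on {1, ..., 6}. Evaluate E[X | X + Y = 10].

P(X + Y = 10) = 13/126.
Summing X·P(x,y) over outcomes with X + Y = 10 gives 13/21.
E[X | X + Y = 10] = (13/21) / (13/126) = 6.

6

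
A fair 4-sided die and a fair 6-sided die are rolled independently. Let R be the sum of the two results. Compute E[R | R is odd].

P(R is odd) = 1/2.
Σ over the event: 3·1/12 + 5·1/6 + 7·1/6 + 9·1/12 = 3.
E[R | R is odd] = (3) / (1/2) = 6.

6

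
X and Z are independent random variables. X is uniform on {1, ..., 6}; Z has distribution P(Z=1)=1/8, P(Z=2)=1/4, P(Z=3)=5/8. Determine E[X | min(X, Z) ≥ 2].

4

P(min(X, Z) ≥ 2) = 35/48.
Summing X·P(x,y) over outcomes with min(X, Z) ≥ 2 gives 35/12.
E[X | min(X, Z) ≥ 2] = (35/12) / (35/48) = 4.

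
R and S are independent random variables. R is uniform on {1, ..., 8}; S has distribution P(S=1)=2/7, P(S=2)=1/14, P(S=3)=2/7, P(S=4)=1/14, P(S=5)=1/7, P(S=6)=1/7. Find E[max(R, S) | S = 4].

21/4

P(S = 4) = 1/14.
Summing max(R,S)·P(x,y) over outcomes with S = 4 gives 3/8.
E[max(R, S) | S = 4] = (3/8) / (1/14) = 21/4.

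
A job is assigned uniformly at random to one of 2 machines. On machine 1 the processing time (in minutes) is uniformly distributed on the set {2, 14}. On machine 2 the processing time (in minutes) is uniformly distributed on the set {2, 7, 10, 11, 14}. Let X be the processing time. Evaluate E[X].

42/5

E[X | machine 1] = (2+14)/2 = 8.
E[X | machine 2] = (2+7+10+11+14)/5 = 44/5.
E[X] = (1/2)·(8) + (1/2)·(44/5) = 42/5.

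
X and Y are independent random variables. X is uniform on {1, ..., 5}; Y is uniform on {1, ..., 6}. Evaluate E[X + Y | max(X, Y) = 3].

24/5

Outcomes with max(X, Y) = 3: (1,3), (2,3), (3,1), (3,2), (3,3), each with probability 1/30.
E[X + Y | max(X, Y) = 3] = (4 + 5 + 4 + 5 + 6) / 5 = 24/5.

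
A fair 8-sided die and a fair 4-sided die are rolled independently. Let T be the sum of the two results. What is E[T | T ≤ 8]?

P(T ≤ 8) = 11/16.
Σ over the event: 2·1/32 + 3·1/16 + 4·3/32 + 5·1/8 + 6·1/8 + 7·1/8 + 8·1/8 = 31/8.
E[T | T ≤ 8] = (31/8) / (11/16) = 62/11.

62/11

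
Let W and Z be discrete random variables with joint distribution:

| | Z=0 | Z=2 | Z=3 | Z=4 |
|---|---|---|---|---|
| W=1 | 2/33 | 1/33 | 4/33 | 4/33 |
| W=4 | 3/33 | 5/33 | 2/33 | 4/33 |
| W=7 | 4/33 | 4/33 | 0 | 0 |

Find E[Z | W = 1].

30/11

P(W = 1) = 1/3.
Σ Z·P over the event = 0·(2/33) + 2·(1/33) + 3·(4/33) + 4·(4/33) = 10/11.
E[Z | W = 1] = (10/11) / (1/3) = 30/11.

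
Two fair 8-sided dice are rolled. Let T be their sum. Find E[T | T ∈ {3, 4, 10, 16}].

P(T ∈ {3, 4, 10, 16}) = 13/64.
Σ over the event: 3·1/32 + 4·3/64 + 10·7/64 + 16·1/64 = 13/8.
E[T | T ∈ {3, 4, 10, 16}] = (13/8) / (13/64) = 8.

8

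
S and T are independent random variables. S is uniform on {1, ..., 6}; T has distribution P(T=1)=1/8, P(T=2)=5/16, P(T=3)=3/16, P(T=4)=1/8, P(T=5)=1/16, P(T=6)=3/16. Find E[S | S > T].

203/44

P(S > T) = 11/24.
Summing S·P(x,y) over outcomes with S > T gives 203/96.
E[S | S > T] = (203/96) / (11/24) = 203/44.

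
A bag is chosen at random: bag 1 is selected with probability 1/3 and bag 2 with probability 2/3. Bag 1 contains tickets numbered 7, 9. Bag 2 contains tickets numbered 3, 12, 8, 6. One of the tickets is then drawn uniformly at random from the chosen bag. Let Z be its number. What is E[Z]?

E[Z | bag 1] = (7+9)/2 = 8.
E[Z | bag 2] = (3+12+8+6)/4 = 29/4.
E[Z] = (1/3)·(8) + (2/3)·(29/4) = 15/2.

15/2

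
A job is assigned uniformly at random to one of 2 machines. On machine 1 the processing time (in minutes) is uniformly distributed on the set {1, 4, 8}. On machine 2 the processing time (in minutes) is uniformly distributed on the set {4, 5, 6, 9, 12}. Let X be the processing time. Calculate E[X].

E[X | machine 1] = (1+4+8)/3 = 13/3.
E[X | machine 2] = (4+5+6+9+12)/5 = 36/5.
E[X] = (1/2)·(13/3) + (1/2)·(36/5) = 173/30.

173/30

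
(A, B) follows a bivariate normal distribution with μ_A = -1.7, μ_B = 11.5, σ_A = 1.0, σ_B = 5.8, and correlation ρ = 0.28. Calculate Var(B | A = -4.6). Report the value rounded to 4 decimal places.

31.0026

Var(B | A=x) = (1 − ρ²)·σ_B².
Var(B | A=-4.6) = (5.8)²·(1 − (0.28)²) = 33.64·0.9216 = 31.0026.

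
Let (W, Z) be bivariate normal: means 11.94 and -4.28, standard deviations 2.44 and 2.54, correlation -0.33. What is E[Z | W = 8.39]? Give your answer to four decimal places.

-3.0605

For a bivariate normal, E[Z | W=x] = μ_Z + ρ·(σ_Z/σ_W)·(x − μ_W).
E[Z | W=8.39] = -4.28 + (-0.33)·(2.54/2.44)·(8.39 − (11.94)) = -4.28 + (-0.34352)·(-3.55) = -3.0605.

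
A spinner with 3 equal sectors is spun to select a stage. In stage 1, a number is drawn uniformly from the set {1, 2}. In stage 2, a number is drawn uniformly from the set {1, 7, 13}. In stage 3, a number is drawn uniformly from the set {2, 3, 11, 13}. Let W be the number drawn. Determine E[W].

E[W | stage 1] = (1+2)/2 = 3/2.
E[W | stage 2] = (1+7+13)/3 = 7.
E[W | stage 3] = (2+3+11+13)/4 = 29/4.
By the law of total expectation,
E[W] = (1/3)·(3/2) + (1/3)·(7) + (1/3)·(29/4) = 21/4.

21/4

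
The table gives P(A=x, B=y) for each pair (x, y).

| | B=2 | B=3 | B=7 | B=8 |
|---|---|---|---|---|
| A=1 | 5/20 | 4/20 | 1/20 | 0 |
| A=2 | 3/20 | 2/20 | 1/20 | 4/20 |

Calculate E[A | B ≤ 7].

P(B ≤ 7) = 4/5.
Σ A·P over the event = 1·(5/20) + 1·(4/20) + 1·(1/20) + 2·(3/20) + 2·(2/20) + 2·(1/20) = 11/10.
E[A | B ≤ 7] = (11/10) / (4/5) = 11/8.

11/8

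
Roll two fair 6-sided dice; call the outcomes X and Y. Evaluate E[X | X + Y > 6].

P(X + Y > 6) = 7/12.
Summing X·P(x,y) over outcomes with X + Y > 6 gives 91/36.
E[X | X + Y > 6] = (91/36) / (7/12) = 13/3.

13/3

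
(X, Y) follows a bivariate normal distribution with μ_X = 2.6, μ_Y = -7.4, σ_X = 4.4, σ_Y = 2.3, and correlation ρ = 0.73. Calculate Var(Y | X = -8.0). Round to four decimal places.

For a bivariate normal, Var(Y | X=x) = σ_Y²(1 − ρ²).
Var(Y | X=-8.0) = (2.3)²·(1 − (0.73)²) = 5.29·0.4671 = 2.4710.

2.4710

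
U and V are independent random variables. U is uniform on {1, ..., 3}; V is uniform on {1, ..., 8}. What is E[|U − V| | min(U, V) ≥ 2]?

P(min(U, V) ≥ 2) = 7/12.
Summing |U−V|·P(x,y) over outcomes with min(U, V) ≥ 2 gives 37/24.
E[|U − V| | min(U, V) ≥ 2] = (37/24) / (7/12) = 37/14.

37/14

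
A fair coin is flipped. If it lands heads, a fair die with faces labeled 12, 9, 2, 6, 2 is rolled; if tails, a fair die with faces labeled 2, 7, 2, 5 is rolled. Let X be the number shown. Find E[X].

E[X | heads] = (12+9+2+6+2)/5 = 31/5.
E[X | tails] = (2+7+2+5)/4 = 4.
E[X] = (1/2)·(31/5) + (1/2)·(4) = 51/10.

51/10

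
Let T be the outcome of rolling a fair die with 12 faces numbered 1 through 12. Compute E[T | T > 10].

23/2

Given T > 10, T is equally likely to be any of {11, 12}.
E[T | T > 10] = (11 + 12) / 2 = 23/2.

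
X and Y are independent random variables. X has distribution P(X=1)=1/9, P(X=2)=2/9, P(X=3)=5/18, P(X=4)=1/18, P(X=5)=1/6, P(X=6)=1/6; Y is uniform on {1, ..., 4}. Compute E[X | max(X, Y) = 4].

P(max(X, Y) = 4) = 5/24.
Summing X·P(x,y) over outcomes with max(X, Y) = 4 gives 41/72.
E[X | max(X, Y) = 4] = (41/72) / (5/24) = 41/15.

41/15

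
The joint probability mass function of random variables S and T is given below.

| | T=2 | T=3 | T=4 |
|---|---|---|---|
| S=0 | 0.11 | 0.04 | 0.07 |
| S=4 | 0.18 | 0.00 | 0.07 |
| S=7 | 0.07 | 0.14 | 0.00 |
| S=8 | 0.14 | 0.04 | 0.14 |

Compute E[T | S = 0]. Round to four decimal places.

2.8182

P(S = 0) = 0.22.
Σ T·P over the event = 2·(0.11) + 3·(0.04) + 4·(0.07) = 0.62.
E[T | S = 0] = (0.62) / (0.22) = 2.8182.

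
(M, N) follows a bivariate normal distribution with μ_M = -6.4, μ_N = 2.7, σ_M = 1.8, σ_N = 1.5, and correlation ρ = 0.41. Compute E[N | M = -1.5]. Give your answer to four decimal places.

E[N | M=x] = μ_N + ρ(σ_N/σ_M)(x − μ_M) for jointly normal variables.
E[N | M=-1.5] = 2.7 + (0.41)·(1.5/1.8)·(-1.5 − (-6.4)) = 2.7 + (0.34167)·(4.9) = 4.3742.

4.3742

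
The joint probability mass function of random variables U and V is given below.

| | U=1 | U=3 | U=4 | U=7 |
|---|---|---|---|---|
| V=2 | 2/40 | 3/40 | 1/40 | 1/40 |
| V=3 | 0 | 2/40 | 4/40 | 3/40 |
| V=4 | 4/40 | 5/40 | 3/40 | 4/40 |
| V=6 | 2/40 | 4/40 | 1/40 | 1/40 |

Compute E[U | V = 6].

P(V = 6) = 1/5.
Summing U·P(U=x,V=y) over the conditioning event gives 5/8.
E[U | V = 6] = (5/8) / (1/5) = 25/8.

25/8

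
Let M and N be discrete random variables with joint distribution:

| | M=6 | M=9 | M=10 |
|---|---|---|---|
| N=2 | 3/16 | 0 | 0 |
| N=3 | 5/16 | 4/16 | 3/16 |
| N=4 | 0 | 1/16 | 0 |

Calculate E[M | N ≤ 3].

P(N ≤ 3) = 15/16.
Summing M·P(M=x,N=y) over the conditioning event gives 57/8.
E[M | N ≤ 3] = (57/8) / (15/16) = 38/5.

38/5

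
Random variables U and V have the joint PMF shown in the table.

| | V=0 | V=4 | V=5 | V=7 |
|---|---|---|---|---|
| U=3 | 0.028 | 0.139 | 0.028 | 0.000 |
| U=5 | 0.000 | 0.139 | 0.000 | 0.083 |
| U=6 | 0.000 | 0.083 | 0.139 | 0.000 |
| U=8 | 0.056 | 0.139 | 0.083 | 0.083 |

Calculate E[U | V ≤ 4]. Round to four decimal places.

P(V ≤ 4) = 0.584.
Σ U·P over the event = 3·(0.028) + 3·(0.139) + 5·(0.139) + 6·(0.083) + 8·(0.056) + 8·(0.139) = 3.254.
E[U | V ≤ 4] = (3.254) / (0.584) = 5.5719.

5.5719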